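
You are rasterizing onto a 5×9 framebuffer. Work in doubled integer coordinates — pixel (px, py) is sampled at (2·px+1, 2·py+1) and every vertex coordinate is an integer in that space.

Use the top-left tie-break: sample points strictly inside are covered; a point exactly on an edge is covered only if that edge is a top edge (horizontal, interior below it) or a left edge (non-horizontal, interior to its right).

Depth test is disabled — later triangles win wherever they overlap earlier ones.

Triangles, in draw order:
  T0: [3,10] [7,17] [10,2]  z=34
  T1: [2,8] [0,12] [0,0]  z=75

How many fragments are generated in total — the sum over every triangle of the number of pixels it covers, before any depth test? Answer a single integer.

T0:
  2·area = 81  (B↔C swapped to make it positive)
  edge (3, 10)→(10, 2): d=(7,-8) top-left  bias=+0
  edge (10, 2)→(7, 17): d=(-3,15) right/bottom  bias=-1
  edge (7, 17)→(3, 10): d=(-4,-7) top-left  bias=+0
    (4,2)@(9, 5): e=[13,6,62] → #
    (3,3)@(7, 7): e=[11,30,40] → #
    (4,3)@(9, 7): e=[27,0,54] → ·  [on edge]
    (2,4)@(5, 9): e=[9,54,18] → #
    (4,4)@(9, 9): e=[41,-6,46] → ·
    (2,5)@(5, 11): e=[23,48,10] → #
    (4,5)@(9, 11): e=[55,-12,38] → ·
    (2,6)@(5, 13): e=[37,42,2] → #
    (4,6)@(9, 13): e=[69,-18,30] → ·
    (2,7)@(5, 15): e=[51,36,-6] → ·
    (3,7)@(7, 15): e=[67,6,8] → #
    (4,7)@(9, 15): e=[83,-24,22] → ·
    (3,8)@(7, 17): e=[81,0,0] → ·  [on edge]
  covered (9 px):
    · · · · ·
    · · · · ·
    · · · · #
    · · · # ·
    · · # # ·
    · · # # ·
    · · # # ·
    · · · # ·
    · · · · ·
T1:
  2·area = 24
  edge (2, 8)→(0, 12): d=(-2,4) right/bottom  bias=-1
  edge (0, 12)→(0, 0): d=(0,-12) top-left  bias=+0
  edge (0, 0)→(2, 8): d=(2,8) right/bottom  bias=-1
    (0,2)@(1, 5): e=[10,12,2] → #
    (1,2)@(3, 5): e=[2,36,-14] → ·
    (0,3)@(1, 7): e=[6,12,6] → #
    (1,3)@(3, 7): e=[-2,36,-10] → ·
    (0,4)@(1, 9): e=[2,12,10] → #
    (1,4)@(3, 9): e=[-6,36,-6] → ·
    (0,5)@(1, 11): e=[-2,12,14] → ·
  covered (3 px):
    · · · · ·
    · · · · ·
    # · · · ·
    # · · · ·
    # · · · ·
    · · · · ·
    · · · · ·
    · · · · ·
    · · · · ·

Answer: 12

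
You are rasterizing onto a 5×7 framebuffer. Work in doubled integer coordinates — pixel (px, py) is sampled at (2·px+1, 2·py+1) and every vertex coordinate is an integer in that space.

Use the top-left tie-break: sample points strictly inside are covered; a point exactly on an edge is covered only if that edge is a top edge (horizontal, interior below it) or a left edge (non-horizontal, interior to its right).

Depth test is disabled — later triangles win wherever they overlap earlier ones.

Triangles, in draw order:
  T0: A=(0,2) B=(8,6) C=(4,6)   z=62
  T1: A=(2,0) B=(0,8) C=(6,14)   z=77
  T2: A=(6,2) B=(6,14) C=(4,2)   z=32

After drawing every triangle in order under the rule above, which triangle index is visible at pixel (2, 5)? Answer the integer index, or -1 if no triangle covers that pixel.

T0:
  2·area = 16
  edge (0, 2)→(8, 6): d=(8,4) right/bottom  bias=-1
  edge (8, 6)→(4, 6): d=(-4,0) right/bottom  bias=-1
  edge (4, 6)→(0, 2): d=(-4,-4) top-left  bias=+0
    (0,1)@(1, 3): e=[4,12,0] → #  [on edge]
    (1,1)@(3, 3): e=[-4,12,8] → ·
    (0,2)@(1, 5): e=[20,4,-8] → ·
    (1,2)@(3, 5): e=[12,4,0] → #  [on edge]
    (2,2)@(5, 5): e=[4,4,8] → #
    (3,2)@(7, 5): e=[-4,4,16] → ·
    (1,3)@(3, 7): e=[28,-4,-8] → ·
    (2,3)@(5, 7): e=[20,-4,0] → ·  [on edge]
    (3,4)@(7, 9): e=[28,-12,0] → ·  [on edge]
    (4,5)@(9, 11): e=[36,-20,0] → ·  [on edge]
  covered (3 px):
    · · · · ·
    # · · · ·
    · # # · ·
    · · · · ·
    · · · · ·
    · · · · ·
    · · · · ·
T1:
  2·area = 60  (B↔C swapped to make it positive)
  edge (2, 0)→(6, 14): d=(4,14) right/bottom  bias=-1
  edge (6, 14)→(0, 8): d=(-6,-6) top-left  bias=+0
  edge (0, 8)→(2, 0): d=(2,-8) top-left  bias=+0
    (0,2)@(1, 5): e=[34,24,2] → #
    (1,2)@(3, 5): e=[6,36,18] → #
    (2,2)@(5, 5): e=[-22,48,34] → ·
    (0,3)@(1, 7): e=[42,12,6] → #
    (2,3)@(5, 7): e=[-14,36,38] → ·
    (0,4)@(1, 9): e=[50,0,10] → #  [on edge]
    (2,4)@(5, 9): e=[-6,24,42] → ·
    (0,5)@(1, 11): e=[58,-12,14] → ·
    (1,5)@(3, 11): e=[30,0,30] → #  [on edge]
    (2,5)@(5, 11): e=[2,12,46] → #
    (3,5)@(7, 11): e=[-26,24,62] → ·
    (1,6)@(3, 13): e=[38,-12,34] → ·
    (2,6)@(5, 13): e=[10,0,50] → #  [on edge]
  covered (9 px):
    · · · · ·
    · · · · ·
    # # · · ·
    # # · · ·
    # # · · ·
    · # # · ·
    · · # · ·
T2:
  2·area = 24
  edge (6, 2)→(6, 14): d=(0,12) right/bottom  bias=-1
  edge (6, 14)→(4, 2): d=(-2,-12) top-left  bias=+0
  edge (4, 2)→(6, 2): d=(2,0) top-left  bias=+0
    (2,1)@(5, 3): e=[12,10,2] → #
    (3,1)@(7, 3): e=[-12,34,2] → ·
    (2,2)@(5, 5): e=[12,6,6] → #
    (3,2)@(7, 5): e=[-12,30,6] → ·
    (2,3)@(5, 7): e=[12,2,10] → #
    (3,3)@(7, 7): e=[-12,26,10] → ·
    (2,4)@(5, 9): e=[12,-2,14] → ·
  covered (3 px):
    · · · · ·
    · · # · ·
    · · # · ·
    · · # · ·
    · · · · ·
    · · · · ·
    · · · · ·

Z-buffer (winner per pixel, '.' = empty):
  . . . . .
  0 . 2 . .
  1 1 2 . .
  1 1 2 . .
  1 1 . . .
  . 1 1 . .
  . . 1 . .

Result: 1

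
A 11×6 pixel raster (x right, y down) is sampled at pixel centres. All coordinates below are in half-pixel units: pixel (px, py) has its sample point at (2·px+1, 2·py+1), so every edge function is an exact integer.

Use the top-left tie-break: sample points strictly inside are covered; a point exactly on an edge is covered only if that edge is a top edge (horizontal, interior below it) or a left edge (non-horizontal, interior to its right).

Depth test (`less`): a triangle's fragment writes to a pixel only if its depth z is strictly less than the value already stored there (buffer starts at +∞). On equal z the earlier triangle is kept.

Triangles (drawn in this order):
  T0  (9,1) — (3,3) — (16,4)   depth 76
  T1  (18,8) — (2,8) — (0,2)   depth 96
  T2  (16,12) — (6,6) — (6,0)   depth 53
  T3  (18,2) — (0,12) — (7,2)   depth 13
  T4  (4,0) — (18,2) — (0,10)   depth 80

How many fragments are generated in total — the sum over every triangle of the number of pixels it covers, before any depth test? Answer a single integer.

T0:
  2·area = 32  (B↔C swapped to make it positive)
  edge (9, 1)→(16, 4): d=(7,3) right/bottom  bias=-1
  edge (16, 4)→(3, 3): d=(-13,-1) top-left  bias=+0
  edge (3, 3)→(9, 1): d=(6,-2) top-left  bias=+0
    (4,0)@(9, 1): e=[0,32,0] → .  [on edge]
    (1,1)@(3, 3): e=[32,0,0] → X  [on edge]
    (2,1)@(5, 3): e=[26,2,4] → X
    (3,1)@(7, 3): e=[20,4,8] → X
    (4,1)@(9, 3): e=[14,6,12] → X
    (5,1)@(11, 3): e=[8,8,16] → X
    (6,1)@(13, 3): e=[2,10,20] → X
    (7,1)@(15, 3): e=[-4,12,24] → .
    (1,2)@(3, 5): e=[46,-26,12] → .
    (2,2)@(5, 5): e=[40,-24,16] → .
    (3,2)@(7, 5): e=[34,-22,20] → .
    (4,2)@(9, 5): e=[28,-20,24] → .
  covered (6 px):
    . . . . . . . . . . .
    . X X X X X X . . . .
    . . . . . . . . . . .
    . . . . . . . . . . .
    . . . . . . . . . . .
    . . . . . . . . . . .
T1:
  2·area = 96
  edge (18, 8)→(2, 8): d=(-16,0) right/bottom  bias=-1
  edge (2, 8)→(0, 2): d=(-2,-6) top-left  bias=+0
  edge (0, 2)→(18, 8): d=(18,6) right/bottom  bias=-1
    (0,1)@(1, 3): e=[80,4,12] → X
    (1,1)@(3, 3): e=[80,16,0] → .  [on edge]
    (0,2)@(1, 5): e=[48,0,48] → X  [on edge]
    (1,2)@(3, 5): e=[48,12,36] → X
    (2,2)@(5, 5): e=[48,24,24] → X
    (3,2)@(7, 5): e=[48,36,12] → X
    (4,2)@(9, 5): e=[48,48,0] → .  [on edge]
    (0,3)@(1, 7): e=[16,-4,84] → .
    (1,3)@(3, 7): e=[16,8,72] → X
    (4,3)@(9, 7): e=[16,44,36] → X
    (5,3)@(11, 7): e=[16,56,24] → X
    (6,3)@(13, 7): e=[16,68,12] → X
    (7,3)@(15, 7): e=[16,80,0] → .  [on edge]
    (10,4)@(21, 9): e=[-16,112,0] → .  [on edge]
    (1,5)@(3, 11): e=[-48,0,144] → .  [on edge]
  covered (11 px):
    . . . . . . . . . . .
    X . . . . . . . . . .
    X X X X . . . . . . .
    . X X X X X X . . . .
    . . . . . . . . . . .
    . . . . . . . . . . .
T2:
  2·area = 60
  edge (16, 12)→(6, 6): d=(-10,-6) top-left  bias=+0
  edge (6, 6)→(6, 0): d=(0,-6) top-left  bias=+0
  edge (6, 0)→(16, 12): d=(10,12) right/bottom  bias=-1
    (0,1)@(1, 3): e=[0,-30,90] → .  [on edge]
    (3,1)@(7, 3): e=[36,6,18] → X
    (4,1)@(9, 3): e=[48,18,-6] → .
    (3,2)@(7, 5): e=[16,6,38] → X
    (4,2)@(9, 5): e=[28,18,14] → X
    (5,2)@(11, 5): e=[40,30,-10] → .
    (3,3)@(7, 7): e=[-4,6,58] → .
    (4,3)@(9, 7): e=[8,18,34] → X
    (5,3)@(11, 7): e=[20,30,10] → X
    (6,3)@(13, 7): e=[32,42,-14] → .
    (4,4)@(9, 9): e=[-12,18,54] → .
    (5,4)@(11, 9): e=[0,30,30] → X  [on edge]
  covered (8 px):
    . . . . . . . . . . .
    . . . X . . . . . . .
    . . . X X . . . . . .
    . . . . X X . . . . .
    . . . . . X X . . . .
    . . . . . . . X . . .
T3:
  2·area = 110
  edge (18, 2)→(0, 12): d=(-18,10) right/bottom  bias=-1
  edge (0, 12)→(7, 2): d=(7,-10) top-left  bias=+0
  edge (7, 2)→(18, 2): d=(11,0) top-left  bias=+0
    (3,1)@(7, 3): e=[92,7,11] → X
    (4,1)@(9, 3): e=[72,27,11] → X
    (5,1)@(11, 3): e=[52,47,11] → X
    (6,1)@(13, 3): e=[32,67,11] → X
    (7,1)@(15, 3): e=[12,87,11] → X
    (8,1)@(17, 3): e=[-8,107,11] → .
    (2,2)@(5, 5): e=[76,1,33] → X
    (6,2)@(13, 5): e=[-4,81,33] → .
    (7,2)@(15, 5): e=[-24,101,33] → .
    (2,3)@(5, 7): e=[40,15,55] → X
    (4,3)@(9, 7): e=[0,55,55] → .  [on edge]
    (5,3)@(11, 7): e=[-20,75,55] → .
  covered (14 px):
    . . . . . . . . . . .
    . . . X X X X X . . .
    . . X X X X . . . . .
    . . X X . . . . . . .
    . X X . . . . . . . .
    X . . . . . . . . . .
T4:
  2·area = 148
  edge (4, 0)→(18, 2): d=(14,2) right/bottom  bias=-1
  edge (18, 2)→(0, 10): d=(-18,8) right/bottom  bias=-1
  edge (0, 10)→(4, 0): d=(4,-10) top-left  bias=+0
    (2,0)@(5, 1): e=[12,122,14] → X
    (3,0)@(7, 1): e=[8,106,34] → X
    (4,0)@(9, 1): e=[4,90,54] → X
    (5,0)@(11, 1): e=[0,74,74] → .  [on edge]
    (1,1)@(3, 3): e=[44,102,2] → X
    (5,1)@(11, 3): e=[28,38,82] → X
    (6,1)@(13, 3): e=[24,22,102] → X
    (7,1)@(15, 3): e=[20,6,122] → X
    (8,1)@(17, 3): e=[16,-10,142] → .
    (1,2)@(3, 5): e=[72,66,10] → X
    (6,2)@(13, 5): e=[52,-14,110] → .
    (7,2)@(15, 5): e=[48,-30,130] → .
  covered (18 px):
    . . X X X . . . . . .
    . X X X X X X X . . .
    . X X X X X . . . . .
    . X X . . . . . . . .
    X . . . . . . . . . .
    . . . . . . . . . . .

Result: 57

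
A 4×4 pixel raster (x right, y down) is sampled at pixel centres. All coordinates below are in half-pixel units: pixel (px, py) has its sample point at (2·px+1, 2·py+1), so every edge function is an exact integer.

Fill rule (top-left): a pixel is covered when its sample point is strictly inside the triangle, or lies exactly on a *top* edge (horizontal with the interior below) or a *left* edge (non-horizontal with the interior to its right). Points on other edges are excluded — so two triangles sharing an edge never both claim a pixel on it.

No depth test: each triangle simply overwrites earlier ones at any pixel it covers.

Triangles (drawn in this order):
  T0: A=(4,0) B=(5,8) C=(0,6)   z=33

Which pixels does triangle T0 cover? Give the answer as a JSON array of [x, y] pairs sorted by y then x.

T0:
  2·area = 38
  edge (4, 0)→(5, 8): d=(1,8) right/bottom  bias=-1
  edge (5, 8)→(0, 6): d=(-5,-2) top-left  bias=+0
  edge (0, 6)→(4, 0): d=(4,-6) top-left  bias=+0
    (1,1)@(3, 3): e=[11,21,6] → █
    (2,1)@(5, 3): e=[-5,25,18] → ·
    (0,2)@(1, 5): e=[29,7,2] → █
    (2,2)@(5, 5): e=[-3,15,26] → ·
    (0,3)@(1, 7): e=[31,-3,10] → ·
    (1,3)@(3, 7): e=[15,1,22] → █
    (2,3)@(5, 7): e=[-1,5,34] → ·
  covered (4 px):
    · · · ·
    · █ · ·
    █ █ · ·
    · █ · ·

Answer: [[1,1],[0,2],[1,2],[1,3]]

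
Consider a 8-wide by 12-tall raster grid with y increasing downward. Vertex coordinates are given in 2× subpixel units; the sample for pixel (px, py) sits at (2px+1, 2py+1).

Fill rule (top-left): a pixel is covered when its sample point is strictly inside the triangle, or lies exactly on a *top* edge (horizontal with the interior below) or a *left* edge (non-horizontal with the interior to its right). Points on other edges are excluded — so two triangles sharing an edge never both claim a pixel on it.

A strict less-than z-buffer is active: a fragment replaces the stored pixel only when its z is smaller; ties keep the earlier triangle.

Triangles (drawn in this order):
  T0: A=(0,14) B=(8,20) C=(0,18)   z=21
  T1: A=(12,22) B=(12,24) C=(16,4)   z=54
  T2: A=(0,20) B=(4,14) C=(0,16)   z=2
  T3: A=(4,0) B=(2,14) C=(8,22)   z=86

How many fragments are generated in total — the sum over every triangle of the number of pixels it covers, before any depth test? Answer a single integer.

T0:
  2·area = 32
  edge (0, 14)→(8, 20): d=(8,6) right/bottom  bias=-1
  edge (8, 20)→(0, 18): d=(-8,-2) top-left  bias=+0
  edge (0, 18)→(0, 14): d=(0,-4) top-left  bias=+0
    (0,7)@(1, 15): e=[2,26,4] → █
    (1,7)@(3, 15): e=[-10,30,12] → ·
    (0,8)@(1, 17): e=[18,10,4] → █
    (1,8)@(3, 17): e=[6,14,12] → █
    (2,8)@(5, 17): e=[-6,18,20] → ·
    (0,9)@(1, 19): e=[34,-6,4] → ·
    (1,9)@(3, 19): e=[22,-2,12] → ·
    (2,9)@(5, 19): e=[10,2,20] → █
    (3,9)@(7, 19): e=[-2,6,28] → ·
    (2,10)@(5, 21): e=[26,-14,20] → ·
  covered (4 px):
    · · · · · · · ·
    · · · · · · · ·
    · · · · · · · ·
    · · · · · · · ·
    · · · · · · · ·
    · · · · · · · ·
    · · · · · · · ·
    █ · · · · · · ·
    █ █ · · · · · ·
    · · █ · · · · ·
    · · · · · · · ·
    · · · · · · · ·
T1:
  2·area = 8  (B↔C swapped to make it positive)
  edge (12, 22)→(16, 4): d=(4,-18) top-left  bias=+0
  edge (16, 4)→(12, 24): d=(-4,20) right/bottom  bias=-1
  edge (12, 24)→(12, 22): d=(0,-2) top-left  bias=+0
    (7,4)@(15, 9): e=[2,0,6] → ·  [on edge]
    (6,9)@(13, 19): e=[6,0,2] → ·  [on edge]
  covered (0 px):
    · · · · · · · ·
    · · · · · · · ·
    · · · · · · · ·
    · · · · · · · ·
    · · · · · · · ·
    · · · · · · · ·
    · · · · · · · ·
    · · · · · · · ·
    · · · · · · · ·
    · · · · · · · ·
    · · · · · · · ·
    · · · · · · · ·
T2:
  2·area = 16  (B↔C swapped to make it positive)
  edge (0, 20)→(0, 16): d=(0,-4) top-left  bias=+0
  edge (0, 16)→(4, 14): d=(4,-2) top-left  bias=+0
  edge (4, 14)→(0, 20): d=(-4,6) right/bottom  bias=-1
    (1,7)@(3, 15): e=[12,2,2] → █
    (2,7)@(5, 15): e=[20,6,-10] → ·
    (0,8)@(1, 17): e=[4,6,6] → █
    (1,8)@(3, 17): e=[12,10,-6] → ·
    (0,9)@(1, 19): e=[4,14,-2] → ·
  covered (2 px):
    · · · · · · · ·
    · · · · · · · ·
    · · · · · · · ·
    · · · · · · · ·
    · · · · · · · ·
    · · · · · · · ·
    · · · · · · · ·
    · █ · · · · · ·
    █ · · · · · · ·
    · · · · · · · ·
    · · · · · · · ·
    · · · · · · · ·
T3:
  2·area = 100  (B↔C swapped to make it positive)
  edge (4, 0)→(8, 22): d=(4,22) right/bottom  bias=-1
  edge (8, 22)→(2, 14): d=(-6,-8) top-left  bias=+0
  edge (2, 14)→(4, 0): d=(2,-14) top-left  bias=+0
    (1,3)@(3, 7): e=[50,50,0] → █  [on edge]
    (2,3)@(5, 7): e=[6,66,28] → █
    (3,3)@(7, 7): e=[-38,82,56] → ·
    (1,4)@(3, 9): e=[58,38,4] → █
    (3,4)@(7, 9): e=[-30,70,60] → ·
    (1,5)@(3, 11): e=[66,26,8] → █
    (3,5)@(7, 11): e=[-22,58,64] → ·
    (1,6)@(3, 13): e=[74,14,12] → █
    (3,6)@(7, 13): e=[-14,46,68] → ·
    (1,7)@(3, 15): e=[82,2,16] → █
    (3,7)@(7, 15): e=[-6,34,72] → ·
    (1,8)@(3, 17): e=[90,-10,20] → ·
    (0,10)@(1, 21): e=[150,-50,0] → ·  [on edge]
  covered (13 px):
    · · · · · · · ·
    · · · · · · · ·
    · · · · · · · ·
    · █ █ · · · · ·
    · █ █ · · · · ·
    · █ █ · · · · ·
    · █ █ · · · · ·
    · █ █ · · · · ·
    · · █ █ · · · ·
    · · · █ · · · ·
    · · · · · · · ·
    · · · · · · · ·

Answer: 19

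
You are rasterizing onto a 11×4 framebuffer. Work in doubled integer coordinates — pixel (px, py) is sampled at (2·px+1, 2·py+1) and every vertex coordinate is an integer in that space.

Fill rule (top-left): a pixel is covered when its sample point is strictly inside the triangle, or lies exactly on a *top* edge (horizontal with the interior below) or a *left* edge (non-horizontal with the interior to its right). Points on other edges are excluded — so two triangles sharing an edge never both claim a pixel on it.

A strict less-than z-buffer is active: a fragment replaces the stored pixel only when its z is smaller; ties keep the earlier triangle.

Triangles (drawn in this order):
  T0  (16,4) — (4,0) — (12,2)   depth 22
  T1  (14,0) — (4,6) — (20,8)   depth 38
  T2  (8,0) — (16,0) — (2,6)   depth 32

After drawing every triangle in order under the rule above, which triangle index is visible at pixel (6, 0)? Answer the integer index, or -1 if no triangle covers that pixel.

T0:
  2·area = 8
  edge (16, 4)→(4, 0): d=(-12,-4) top-left  bias=+0
  edge (4, 0)→(12, 2): d=(8,2) right/bottom  bias=-1
  edge (12, 2)→(16, 4): d=(4,2) right/bottom  bias=-1
    (3,0)@(7, 1): e=[0,2,6] → █  [on edge]
    (4,0)@(9, 1): e=[8,-2,2] → ·
    (3,1)@(7, 3): e=[-24,18,14] → ·
    (6,1)@(13, 3): e=[0,6,2] → █  [on edge]
    (7,1)@(15, 3): e=[8,2,-2] → ·
    (6,2)@(13, 5): e=[-24,22,10] → ·
    (9,2)@(19, 5): e=[0,10,-2] → ·  [on edge]
  covered (2 px):
    · · · █ · · · · · · ·
    · · · · · · █ · · · ·
    · · · · · · · · · · ·
    · · · · · · · · · · ·
T1:
  2·area = 116  (B↔C swapped to make it positive)
  edge (14, 0)→(20, 8): d=(6,8) right/bottom  bias=-1
  edge (20, 8)→(4, 6): d=(-16,-2) top-left  bias=+0
  edge (4, 6)→(14, 0): d=(10,-6) top-left  bias=+0
    (6,0)@(13, 1): e=[14,98,4] → █
    (7,0)@(15, 1): e=[-2,102,16] → ·
    (4,1)@(9, 3): e=[58,58,0] → █  [on edge]
    (5,1)@(11, 3): e=[42,62,12] → █
    (7,1)@(15, 3): e=[10,70,36] → █
    (8,1)@(17, 3): e=[-6,74,48] → ·
    (3,2)@(7, 5): e=[86,22,8] → █
    (8,2)@(17, 5): e=[6,42,68] → █
    (9,2)@(19, 5): e=[-10,46,80] → ·
    (3,3)@(7, 7): e=[98,-10,28] → ·
    (4,3)@(9, 7): e=[82,-6,40] → ·
    (5,3)@(11, 7): e=[66,-2,52] → ·
  covered (15 px):
    · · · · · · █ · · · ·
    · · · · █ █ █ █ · · ·
    · · · █ █ █ █ █ █ · ·
    · · · · · · █ █ █ █ ·
T2:
  2·area = 48
  edge (8, 0)→(16, 0): d=(8,0) top-left  bias=+0
  edge (16, 0)→(2, 6): d=(-14,6) right/bottom  bias=-1
  edge (2, 6)→(8, 0): d=(6,-6) top-left  bias=+0
    (3,0)@(7, 1): e=[8,40,0] → █  [on edge]
    (4,0)@(9, 1): e=[8,28,12] → █
    (5,0)@(11, 1): e=[8,16,24] → █
    (6,0)@(13, 1): e=[8,4,36] → █
    (7,0)@(15, 1): e=[8,-8,48] → ·
    (2,1)@(5, 3): e=[24,24,0] → █  [on edge]
    (4,1)@(9, 3): e=[24,0,24] → ·  [on edge]
    (5,1)@(11, 3): e=[24,-12,36] → ·
    (6,1)@(13, 3): e=[24,-24,48] → ·
    (1,2)@(3, 5): e=[40,8,0] → █  [on edge]
    (2,2)@(5, 5): e=[40,-4,12] → ·
    (3,2)@(7, 5): e=[40,-16,24] → ·
    (0,3)@(1, 7): e=[56,-8,0] → ·  [on edge]
  covered (7 px):
    · · · █ █ █ █ · · · ·
    · · █ █ · · · · · · ·
    · █ · · · · · · · · ·
    · · · · · · · · · · ·

Z-buffer (winner per pixel, '.' = empty):
  . . . 0 2 2 2 . . . .
  . . 2 2 1 1 0 1 . . .
  . 2 . 1 1 1 1 1 1 . .
  . . . . . . 1 1 1 1 .

Answer: 2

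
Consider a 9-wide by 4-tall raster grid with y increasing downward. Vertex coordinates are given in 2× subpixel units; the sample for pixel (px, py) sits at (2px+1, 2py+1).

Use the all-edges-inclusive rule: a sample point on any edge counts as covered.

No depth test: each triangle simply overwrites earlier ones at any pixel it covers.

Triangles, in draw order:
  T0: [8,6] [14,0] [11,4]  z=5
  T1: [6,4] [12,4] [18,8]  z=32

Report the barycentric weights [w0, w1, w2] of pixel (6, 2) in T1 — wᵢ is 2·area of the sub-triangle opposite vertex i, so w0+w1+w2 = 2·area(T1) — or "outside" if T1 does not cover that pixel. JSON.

T0:
  2·area = 6
  edge (8, 6)→(14, 0): d=(6,-6) inclusive
  edge (14, 0)→(11, 4): d=(-3,4) inclusive
  edge (11, 4)→(8, 6): d=(-3,2) inclusive
    (6,0)@(13, 1): e=[0,1,5] → █  [on edge]
    (7,0)@(15, 1): e=[12,-7,1] → ·
    (5,1)@(11, 3): e=[0,3,3] → █  [on edge]
    (6,1)@(13, 3): e=[12,-5,-1] → ·
    (4,2)@(9, 5): e=[0,5,1] → █  [on edge]
    (5,2)@(11, 5): e=[12,-3,-3] → ·
    (3,3)@(7, 7): e=[0,7,-1] → ·  [on edge]
    (4,3)@(9, 7): e=[12,-1,-5] → ·
  covered (3 px):
    · · · · · · █ · ·
    · · · · · █ · · ·
    · · · · █ · · · ·
    · · · · · · · · ·
T1:
  2·area = 24
  edge (6, 4)→(12, 4): d=(6,0) inclusive
  edge (12, 4)→(18, 8): d=(6,4) inclusive
  edge (18, 8)→(6, 4): d=(-12,-4) inclusive
    (1,1)@(3, 3): e=[-6,30,0] → ·  [on edge]
    (4,2)@(9, 5): e=[6,18,0] → █  [on edge]
    (5,2)@(11, 5): e=[6,10,8] → █
    (6,2)@(13, 5): e=[6,2,16] → █
    (7,2)@(15, 5): e=[6,-6,24] → ·
    (4,3)@(9, 7): e=[18,30,-24] → ·
    (5,3)@(11, 7): e=[18,22,-16] → ·
    (6,3)@(13, 7): e=[18,14,-8] → ·
    (7,3)@(15, 7): e=[18,6,0] → █  [on edge]
    (8,3)@(17, 7): e=[18,-2,8] → ·
  covered (4 px):
    · · · · · · · · ·
    · · · · · · · · ·
    · · · · █ █ █ · ·
    · · · · · · · █ ·

Final: [2,16,6]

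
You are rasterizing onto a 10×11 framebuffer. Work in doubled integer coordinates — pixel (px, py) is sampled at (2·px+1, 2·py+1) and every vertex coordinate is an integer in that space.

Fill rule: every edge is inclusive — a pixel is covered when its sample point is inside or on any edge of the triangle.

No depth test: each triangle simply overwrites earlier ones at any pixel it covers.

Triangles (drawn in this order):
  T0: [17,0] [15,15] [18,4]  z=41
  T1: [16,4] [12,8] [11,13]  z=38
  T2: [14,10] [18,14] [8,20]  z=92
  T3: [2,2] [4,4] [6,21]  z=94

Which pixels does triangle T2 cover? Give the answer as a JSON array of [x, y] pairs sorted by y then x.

T0:
  2·area = 23  (B↔C swapped to make it positive)
  edge (17, 0)→(18, 4): d=(1,4) inclusive
  edge (18, 4)→(15, 15): d=(-3,11) inclusive
  edge (15, 15)→(17, 0): d=(2,-15) inclusive
    (8,0)@(17, 1): e=[1,20,2] → #
    (9,0)@(19, 1): e=[-7,-2,32] → ·
    (8,1)@(17, 3): e=[3,14,6] → #
    (9,1)@(19, 3): e=[-5,-8,36] → ·
    (8,2)@(17, 5): e=[5,8,10] → #
    (9,2)@(19, 5): e=[-3,-14,40] → ·
    (8,3)@(17, 7): e=[7,2,14] → #
    (9,3)@(19, 7): e=[-1,-20,44] → ·
    (8,4)@(17, 9): e=[9,-4,18] → ·
    (7,7)@(15, 15): e=[23,0,0] → #  [on edge]
    (8,7)@(17, 15): e=[15,-22,30] → ·
    (7,8)@(15, 17): e=[25,-6,4] → ·
  covered (5 px):
    · · · · · · · · # ·
    · · · · · · · · # ·
    · · · · · · · · # ·
    · · · · · · · · # ·
    · · · · · · · · · ·
    · · · · · · · · · ·
    · · · · · · · · · ·
    · · · · · · · # · ·
    · · · · · · · · · ·
    · · · · · · · · · ·
    · · · · · · · · · ·
T1:
  2·area = 16  (B↔C swapped to make it positive)
  edge (16, 4)→(11, 13): d=(-5,9) inclusive
  edge (11, 13)→(12, 8): d=(1,-5) inclusive
  edge (12, 8)→(16, 4): d=(4,-4) inclusive
    (9,0)@(19, 1): e=[-12,28,0] → ·  [on edge]
    (6,1)@(13, 3): e=[32,0,-16] → ·  [on edge]
    (8,1)@(17, 3): e=[-4,20,0] → ·  [on edge]
    (7,2)@(15, 5): e=[4,12,0] → #  [on edge]
    (8,2)@(17, 5): e=[-14,22,8] → ·
    (6,3)@(13, 7): e=[12,4,0] → #  [on edge]
    (7,3)@(15, 7): e=[-6,14,8] → ·
    (5,4)@(11, 9): e=[20,-4,0] → ·  [on edge]
    (6,4)@(13, 9): e=[2,6,8] → #
    (7,4)@(15, 9): e=[-16,16,16] → ·
    (4,5)@(9, 11): e=[28,-12,0] → ·  [on edge]
    (6,5)@(13, 11): e=[-8,8,16] → ·
    (3,6)@(7, 13): e=[36,-20,0] → ·  [on edge]
    (5,6)@(11, 13): e=[0,0,16] → #  [on edge]
    (2,7)@(5, 15): e=[44,-28,0] → ·  [on edge]
    (1,8)@(3, 17): e=[52,-36,0] → ·  [on edge]
    (0,9)@(1, 19): e=[60,-44,0] → ·  [on edge]
  covered (4 px):
    · · · · · · · · · ·
    · · · · · · · · · ·
    · · · · · · · # · ·
    · · · · · · # · · ·
    · · · · · · # · · ·
    · · · · · · · · · ·
    · · · · · # · · · ·
    · · · · · · · · · ·
    · · · · · · · · · ·
    · · · · · · · · · ·
    · · · · · · · · · ·
T2:
  2·area = 64
  edge (14, 10)→(18, 14): d=(4,4) inclusive
  edge (18, 14)→(8, 20): d=(-10,6) inclusive
  edge (8, 20)→(14, 10): d=(6,-10) inclusive
    (2,0)@(5, 1): e=[0,208,-144] → ·  [on edge]
    (3,1)@(7, 3): e=[0,176,-112] → ·  [on edge]
    (4,2)@(9, 5): e=[0,144,-80] → ·  [on edge]
    (8,2)@(17, 5): e=[-32,96,0] → ·  [on edge]
    (5,3)@(11, 7): e=[0,112,-48] → ·  [on edge]
    (6,4)@(13, 9): e=[0,80,-16] → ·  [on edge]
    (7,5)@(15, 11): e=[0,48,16] → #  [on edge]
    (8,5)@(17, 11): e=[-8,36,36] → ·
    (6,6)@(13, 13): e=[16,40,8] → #
    (8,6)@(17, 13): e=[0,16,48] → #  [on edge]
    (9,6)@(19, 13): e=[-8,4,68] → ·
    (5,7)@(11, 15): e=[32,32,0] → #  [on edge]
    (9,7)@(19, 15): e=[0,-16,80] → ·  [on edge]
    (6,8)@(13, 17): e=[32,0,32] → #  [on edge]
  covered (10 px):
    · · · · · · · · · ·
    · · · · · · · · · ·
    · · · · · · · · · ·
    · · · · · · · · · ·
    · · · · · · · · · ·
    · · · · · · · # · ·
    · · · · · · # # # ·
    · · · · · # # # · ·
    · · · · · # # · · ·
    · · · · # · · · · ·
    · · · · · · · · · ·
T3:
  2·area = 30
  edge (2, 2)→(4, 4): d=(2,2) inclusive
  edge (4, 4)→(6, 21): d=(2,17) inclusive
  edge (6, 21)→(2, 2): d=(-4,-19) inclusive
    (0,0)@(1, 1): e=[0,45,-15] → ·  [on edge]
    (1,1)@(3, 3): e=[0,15,15] → #  [on edge]
    (2,1)@(5, 3): e=[-4,-19,53] → ·
    (1,2)@(3, 5): e=[4,19,7] → #
    (2,2)@(5, 5): e=[0,-15,45] → ·  [on edge]
    (1,3)@(3, 7): e=[8,23,-1] → ·
    (3,3)@(7, 7): e=[0,-45,75] → ·  [on edge]
    (4,4)@(9, 9): e=[0,-75,105] → ·  [on edge]
    (5,5)@(11, 11): e=[0,-105,135] → ·  [on edge]
    (2,6)@(5, 13): e=[16,1,13] → #
    (3,6)@(7, 13): e=[12,-33,51] → ·
    (6,6)@(13, 13): e=[0,-135,165] → ·  [on edge]
    (7,7)@(15, 15): e=[0,-165,195] → ·  [on edge]
    (8,8)@(17, 17): e=[0,-195,225] → ·  [on edge]
    (9,9)@(19, 19): e=[0,-225,255] → ·  [on edge]
  covered (4 px):
    · · · · · · · · · ·
    · # · · · · · · · ·
    · # · · · · · · · ·
    · · · · · · · · · ·
    · · · · · · · · · ·
    · · · · · · · · · ·
    · · # · · · · · · ·
    · · # · · · · · · ·
    · · · · · · · · · ·
    · · · · · · · · · ·
    · · · · · · · · · ·

Answer: [[7,5],[6,6],[7,6],[8,6],[5,7],[6,7],[7,7],[5,8],[6,8],[4,9]]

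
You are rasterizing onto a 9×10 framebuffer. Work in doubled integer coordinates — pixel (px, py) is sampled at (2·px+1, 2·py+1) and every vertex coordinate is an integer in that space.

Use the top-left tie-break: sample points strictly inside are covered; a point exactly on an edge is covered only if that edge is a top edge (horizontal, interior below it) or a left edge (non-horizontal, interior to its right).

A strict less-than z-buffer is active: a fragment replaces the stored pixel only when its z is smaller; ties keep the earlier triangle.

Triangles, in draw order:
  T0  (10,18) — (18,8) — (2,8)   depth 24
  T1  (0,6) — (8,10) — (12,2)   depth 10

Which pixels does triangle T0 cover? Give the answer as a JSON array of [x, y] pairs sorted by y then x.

T0:
  2·area = 160  (B↔C swapped to make it positive)
  edge (10, 18)→(2, 8): d=(-8,-10) top-left  bias=+0
  edge (2, 8)→(18, 8): d=(16,0) top-left  bias=+0
  edge (18, 8)→(10, 18): d=(-8,10) right/bottom  bias=-1
    (1,4)@(3, 9): e=[2,16,142] → #
    (2,4)@(5, 9): e=[22,16,122] → #
    (3,4)@(7, 9): e=[42,16,102] → #
    (4,4)@(9, 9): e=[62,16,82] → #
    (5,4)@(11, 9): e=[82,16,62] → #
    (6,4)@(13, 9): e=[102,16,42] → #
    (7,4)@(15, 9): e=[122,16,22] → #
    (8,4)@(17, 9): e=[142,16,2] → #
    (1,5)@(3, 11): e=[-14,48,126] → ·
    (2,5)@(5, 11): e=[6,48,106] → #
    (8,5)@(17, 11): e=[126,48,-14] → ·
    (2,6)@(5, 13): e=[-10,80,90] → ·
  covered (20 px):
    · · · · · · · · ·
    · · · · · · · · ·
    · · · · · · · · ·
    · · · · · · · · ·
    · # # # # # # # #
    · · # # # # # # ·
    · · · # # # # · ·
    · · · · # # · · ·
    · · · · · · · · ·
    · · · · · · · · ·
T1:
  2·area = 80  (B↔C swapped to make it positive)
  edge (0, 6)→(12, 2): d=(12,-4) top-left  bias=+0
  edge (12, 2)→(8, 10): d=(-4,8) right/bottom  bias=-1
  edge (8, 10)→(0, 6): d=(-8,-4) top-left  bias=+0
    (7,0)@(15, 1): e=[0,-20,100] → ·  [on edge]
    (4,1)@(9, 3): e=[0,20,60] → #  [on edge]
    (5,1)@(11, 3): e=[8,4,68] → #
    (6,1)@(13, 3): e=[16,-12,76] → ·
    (1,2)@(3, 5): e=[0,60,20] → #  [on edge]
    (2,2)@(5, 5): e=[8,44,28] → #
    (3,2)@(7, 5): e=[16,28,36] → #
    (5,2)@(11, 5): e=[32,-4,52] → ·
    (1,3)@(3, 7): e=[24,52,4] → #
    (5,3)@(11, 7): e=[56,-12,36] → ·
    (1,4)@(3, 9): e=[48,44,-12] → ·
    (2,4)@(5, 9): e=[56,28,-4] → ·
  covered (11 px):
    · · · · · · · · ·
    · · · · # # · · ·
    · # # # # · · · ·
    · # # # # · · · ·
    · · · # · · · · ·
    · · · · · · · · ·
    · · · · · · · · ·
    · · · · · · · · ·
    · · · · · · · · ·
    · · · · · · · · ·

Result: [[1,4],[2,4],[3,4],[4,4],[5,4],[6,4],[7,4],[8,4],[2,5],[3,5],[4,5],[5,5],[6,5],[7,5],[3,6],[4,6],[5,6],[6,6],[4,7],[5,7]]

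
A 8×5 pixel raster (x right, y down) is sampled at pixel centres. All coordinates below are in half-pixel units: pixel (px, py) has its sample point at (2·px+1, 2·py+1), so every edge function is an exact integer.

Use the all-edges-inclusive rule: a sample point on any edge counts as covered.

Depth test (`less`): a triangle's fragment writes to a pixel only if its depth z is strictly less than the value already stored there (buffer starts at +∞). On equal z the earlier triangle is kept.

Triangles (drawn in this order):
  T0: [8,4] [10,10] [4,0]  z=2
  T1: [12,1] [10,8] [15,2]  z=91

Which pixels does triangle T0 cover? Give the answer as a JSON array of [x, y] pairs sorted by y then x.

T0:
  2·area = 16
  edge (8, 4)→(10, 10): d=(2,6) inclusive
  edge (10, 10)→(4, 0): d=(-6,-10) inclusive
  edge (4, 0)→(8, 4): d=(4,4) inclusive
    (2,0)@(5, 1): e=[12,4,0] → #  [on edge]
    (3,0)@(7, 1): e=[0,24,-8] → ·  [on edge]
    (2,1)@(5, 3): e=[16,-8,8] → ·
    (3,1)@(7, 3): e=[4,12,0] → #  [on edge]
    (4,1)@(9, 3): e=[-8,32,-8] → ·
    (3,2)@(7, 5): e=[8,0,8] → #  [on edge]
    (4,2)@(9, 5): e=[-4,20,0] → ·  [on edge]
    (3,3)@(7, 7): e=[12,-12,16] → ·
    (4,3)@(9, 7): e=[0,8,8] → #  [on edge]
    (5,3)@(11, 7): e=[-12,28,0] → ·  [on edge]
    (4,4)@(9, 9): e=[4,-4,16] → ·
    (6,4)@(13, 9): e=[-20,36,0] → ·  [on edge]
  covered (4 px):
    · · # · · · · ·
    · · · # · · · ·
    · · · # · · · ·
    · · · · # · · ·
    · · · · · · · ·
T1:
  2·area = 23  (B↔C swapped to make it positive)
  edge (12, 1)→(15, 2): d=(3,1) inclusive
  edge (15, 2)→(10, 8): d=(-5,6) inclusive
  edge (10, 8)→(12, 1): d=(2,-7) inclusive
    (6,1)@(13, 3): e=[5,7,11] → #
    (7,1)@(15, 3): e=[3,-5,25] → ·
    (5,2)@(11, 5): e=[13,9,1] → #
    (6,2)@(13, 5): e=[11,-3,15] → ·
    (5,3)@(11, 7): e=[19,-1,5] → ·
  covered (2 px):
    · · · · · · · ·
    · · · · · · # ·
    · · · · · # · ·
    · · · · · · · ·
    · · · · · · · ·

Result: [[2,0],[3,1],[3,2],[4,3]]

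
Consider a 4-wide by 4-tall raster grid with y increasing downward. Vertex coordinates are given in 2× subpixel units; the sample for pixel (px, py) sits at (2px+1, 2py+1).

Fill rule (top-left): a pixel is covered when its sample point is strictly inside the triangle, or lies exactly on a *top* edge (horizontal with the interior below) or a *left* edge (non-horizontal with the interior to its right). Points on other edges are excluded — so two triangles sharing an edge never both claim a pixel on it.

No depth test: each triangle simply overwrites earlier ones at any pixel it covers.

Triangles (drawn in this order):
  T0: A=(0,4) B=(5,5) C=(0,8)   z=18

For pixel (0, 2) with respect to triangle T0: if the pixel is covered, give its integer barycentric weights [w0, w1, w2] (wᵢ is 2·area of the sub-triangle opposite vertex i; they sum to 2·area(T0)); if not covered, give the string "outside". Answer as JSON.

T0:
  2·area = 20
  edge (0, 4)→(5, 5): d=(5,1) right/bottom  bias=-1
  edge (5, 5)→(0, 8): d=(-5,3) right/bottom  bias=-1
  edge (0, 8)→(0, 4): d=(0,-4) top-left  bias=+0
    (0,2)@(1, 5): e=[4,12,4] → █
    (1,2)@(3, 5): e=[2,6,12] → █
    (2,2)@(5, 5): e=[0,0,20] → ·  [on edge]
    (0,3)@(1, 7): e=[14,2,4] → █
    (1,3)@(3, 7): e=[12,-4,12] → ·
  covered (3 px):
    · · · ·
    · · · ·
    █ █ · ·
    █ · · ·

Result: [12,4,4]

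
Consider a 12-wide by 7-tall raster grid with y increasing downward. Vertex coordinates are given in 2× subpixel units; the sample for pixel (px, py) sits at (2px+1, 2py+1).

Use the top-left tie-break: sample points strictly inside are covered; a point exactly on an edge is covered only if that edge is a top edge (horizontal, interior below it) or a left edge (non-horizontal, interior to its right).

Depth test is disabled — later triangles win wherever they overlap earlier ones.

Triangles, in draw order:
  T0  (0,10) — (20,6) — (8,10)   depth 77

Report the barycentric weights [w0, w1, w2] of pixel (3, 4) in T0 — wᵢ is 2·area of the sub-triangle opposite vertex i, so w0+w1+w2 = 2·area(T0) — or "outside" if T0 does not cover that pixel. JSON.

T0:
  2·area = 32
  edge (0, 10)→(20, 6): d=(20,-4) top-left  bias=+0
  edge (20, 6)→(8, 10): d=(-12,4) right/bottom  bias=-1
  edge (8, 10)→(0, 10): d=(-8,0) right/bottom  bias=-1
    (11,2)@(23, 5): e=[-8,0,40] → ·  [on edge]
    (7,3)@(15, 7): e=[0,8,24] → █  [on edge]
    (8,3)@(17, 7): e=[8,0,24] → ·  [on edge]
    (2,4)@(5, 9): e=[0,24,8] → █  [on edge]
    (3,4)@(7, 9): e=[8,16,8] → █
    (4,4)@(9, 9): e=[16,8,8] → █
    (5,4)@(11, 9): e=[24,0,8] → ·  [on edge]
    (7,4)@(15, 9): e=[40,-16,8] → ·
    (2,5)@(5, 11): e=[40,0,-8] → ·  [on edge]
    (3,5)@(7, 11): e=[48,-8,-8] → ·
    (4,5)@(9, 11): e=[56,-16,-8] → ·
  covered (4 px):
    · · · · · · · · · · · ·
    · · · · · · · · · · · ·
    · · · · · · · · · · · ·
    · · · · · · · █ · · · ·
    · · █ █ █ · · · · · · ·
    · · · · · · · · · · · ·
    · · · · · · · · · · · ·

Answer: [16,8,8]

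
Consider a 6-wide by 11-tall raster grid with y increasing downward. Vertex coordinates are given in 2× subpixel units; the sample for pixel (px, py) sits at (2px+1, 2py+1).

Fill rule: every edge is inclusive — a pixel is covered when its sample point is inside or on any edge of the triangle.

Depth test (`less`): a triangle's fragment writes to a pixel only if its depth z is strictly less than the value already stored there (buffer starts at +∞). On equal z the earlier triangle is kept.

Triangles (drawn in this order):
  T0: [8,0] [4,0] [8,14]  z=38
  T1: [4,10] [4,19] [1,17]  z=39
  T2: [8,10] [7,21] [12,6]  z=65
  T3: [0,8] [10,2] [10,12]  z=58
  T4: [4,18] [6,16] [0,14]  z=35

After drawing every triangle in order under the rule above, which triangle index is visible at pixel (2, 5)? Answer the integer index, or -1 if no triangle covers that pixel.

T0:
  2·area = 56  (B↔C swapped to make it positive)
  edge (8, 0)→(8, 14): d=(0,14) inclusive
  edge (8, 14)→(4, 0): d=(-4,-14) inclusive
  edge (4, 0)→(8, 0): d=(4,0) inclusive
    (2,0)@(5, 1): e=[42,10,4] → X
    (3,0)@(7, 1): e=[14,38,4] → X
    (4,0)@(9, 1): e=[-14,66,4] → .
    (2,1)@(5, 3): e=[42,2,12] → X
    (4,1)@(9, 3): e=[-14,58,12] → .
    (2,2)@(5, 5): e=[42,-6,20] → .
    (3,2)@(7, 5): e=[14,22,20] → X
    (4,2)@(9, 5): e=[-14,50,20] → .
    (3,3)@(7, 7): e=[14,14,28] → X
    (4,3)@(9, 7): e=[-14,42,28] → .
    (3,4)@(7, 9): e=[14,6,36] → X
    (4,4)@(9, 9): e=[-14,34,36] → .
  covered (7 px):
    . . X X . .
    . . X X . .
    . . . X . .
    . . . X . .
    . . . X . .
    . . . . . .
    . . . . . .
    . . . . . .
    . . . . . .
    . . . . . .
    . . . . . .
T1:
  2·area = 27
  edge (4, 10)→(4, 19): d=(0,9) inclusive
  edge (4, 19)→(1, 17): d=(-3,-2) inclusive
  edge (1, 17)→(4, 10): d=(3,-7) inclusive
    (3,1)@(7, 3): e=[-27,54,0] → .  [on edge]
    (1,6)@(3, 13): e=[9,16,2] → X
    (2,6)@(5, 13): e=[-9,20,16] → .
    (1,7)@(3, 15): e=[9,10,8] → X
    (2,7)@(5, 15): e=[-9,14,22] → .
    (0,8)@(1, 17): e=[27,0,0] → X  [on edge]
    (2,8)@(5, 17): e=[-9,8,28] → .
    (0,9)@(1, 19): e=[27,-6,6] → .
    (1,9)@(3, 19): e=[9,-2,20] → .
    (3,10)@(7, 21): e=[-27,0,54] → .  [on edge]
  covered (4 px):
    . . . . . .
    . . . . . .
    . . . . . .
    . . . . . .
    . . . . . .
    . . . . . .
    . X . . . .
    . X . . . .
    X X . . . .
    . . . . . .
    . . . . . .
T2:
  2·area = 40  (B↔C swapped to make it positive)
  edge (8, 10)→(12, 6): d=(4,-4) inclusive
  edge (12, 6)→(7, 21): d=(-5,15) inclusive
  edge (7, 21)→(8, 10): d=(1,-11) inclusive
    (5,3)@(11, 7): e=[0,10,30] → X  [on edge]
    (4,4)@(9, 9): e=[0,30,10] → X  [on edge]
    (5,4)@(11, 9): e=[8,0,32] → X  [on edge]
    (3,5)@(7, 11): e=[0,50,-10] → .  [on edge]
    (4,5)@(9, 11): e=[8,20,12] → X
    (5,5)@(11, 11): e=[16,-10,34] → .
    (2,6)@(5, 13): e=[0,70,-30] → .  [on edge]
    (4,6)@(9, 13): e=[16,10,14] → X
    (5,6)@(11, 13): e=[24,-20,36] → .
    (1,7)@(3, 15): e=[0,90,-50] → .  [on edge]
    (4,7)@(9, 15): e=[24,0,16] → X  [on edge]
    (5,7)@(11, 15): e=[32,-30,38] → .
    (0,8)@(1, 17): e=[0,110,-70] → .  [on edge]
    (3,10)@(7, 21): e=[40,0,0] → X  [on edge]
  covered (7 px):
    . . . . . .
    . . . . . .
    . . . . . .
    . . . . . X
    . . . . X X
    . . . . X .
    . . . . X .
    . . . . X .
    . . . . . .
    . . . . . .
    . . . X . .
T3:
  2·area = 100
  edge (0, 8)→(10, 2): d=(10,-6) inclusive
  edge (10, 2)→(10, 12): d=(0,10) inclusive
  edge (10, 12)→(0, 8): d=(-10,-4) inclusive
    (4,1)@(9, 3): e=[4,10,86] → X
    (5,1)@(11, 3): e=[16,-10,94] → .
    (2,2)@(5, 5): e=[0,50,50] → X  [on edge]
    (3,2)@(7, 5): e=[12,30,58] → X
    (5,2)@(11, 5): e=[36,-10,74] → .
    (1,3)@(3, 7): e=[8,70,22] → X
    (5,3)@(11, 7): e=[56,-10,54] → .
    (1,4)@(3, 9): e=[28,70,2] → X
    (5,4)@(11, 9): e=[76,-10,34] → .
    (1,5)@(3, 11): e=[48,70,-18] → .
    (2,5)@(5, 11): e=[60,50,-10] → .
    (3,5)@(7, 11): e=[72,30,-2] → .
  covered (13 px):
    . . . . . .
    . . . . X .
    . . X X X .
    . X X X X .
    . X X X X .
    . . . . X .
    . . . . . .
    . . . . . .
    . . . . . .
    . . . . . .
    . . . . . .
T4:
  2·area = 16  (B↔C swapped to make it positive)
  edge (4, 18)→(0, 14): d=(-4,-4) inclusive
  edge (0, 14)→(6, 16): d=(6,2) inclusive
  edge (6, 16)→(4, 18): d=(-2,2) inclusive
    (5,5)@(11, 11): e=[56,-40,0] → .  [on edge]
    (4,6)@(9, 13): e=[40,-24,0] → .  [on edge]
    (0,7)@(1, 15): e=[0,4,12] → X  [on edge]
    (1,7)@(3, 15): e=[8,0,8] → X  [on edge]
    (2,7)@(5, 15): e=[16,-4,4] → .
    (3,7)@(7, 15): e=[24,-8,0] → .  [on edge]
    (0,8)@(1, 17): e=[-8,16,8] → .
    (1,8)@(3, 17): e=[0,12,4] → X  [on edge]
    (2,8)@(5, 17): e=[8,8,0] → X  [on edge]
    (3,8)@(7, 17): e=[16,4,-4] → .
    (4,8)@(9, 17): e=[24,0,-8] → .  [on edge]
    (1,9)@(3, 19): e=[-8,24,0] → .  [on edge]
    (2,9)@(5, 19): e=[0,20,-4] → .  [on edge]
    (0,10)@(1, 21): e=[-24,40,0] → .  [on edge]
    (3,10)@(7, 21): e=[0,28,-12] → .  [on edge]
  covered (4 px):
    . . . . . .
    . . . . . .
    . . . . . .
    . . . . . .
    . . . . . .
    . . . . . .
    . . . . . .
    X X . . . .
    . X X . . .
    . . . . . .
    . . . . . .

Z-buffer (winner per pixel, '.' = empty):
  . . 0 0 . .
  . . 0 0 3 .
  . . 3 0 3 .
  . 3 3 0 3 2
  . 3 3 0 3 2
  . . . . 3 .
  . 1 . . 2 .
  4 4 . . 2 .
  1 4 4 . . .
  . . . . . .
  . . . 2 . .

Result: -1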